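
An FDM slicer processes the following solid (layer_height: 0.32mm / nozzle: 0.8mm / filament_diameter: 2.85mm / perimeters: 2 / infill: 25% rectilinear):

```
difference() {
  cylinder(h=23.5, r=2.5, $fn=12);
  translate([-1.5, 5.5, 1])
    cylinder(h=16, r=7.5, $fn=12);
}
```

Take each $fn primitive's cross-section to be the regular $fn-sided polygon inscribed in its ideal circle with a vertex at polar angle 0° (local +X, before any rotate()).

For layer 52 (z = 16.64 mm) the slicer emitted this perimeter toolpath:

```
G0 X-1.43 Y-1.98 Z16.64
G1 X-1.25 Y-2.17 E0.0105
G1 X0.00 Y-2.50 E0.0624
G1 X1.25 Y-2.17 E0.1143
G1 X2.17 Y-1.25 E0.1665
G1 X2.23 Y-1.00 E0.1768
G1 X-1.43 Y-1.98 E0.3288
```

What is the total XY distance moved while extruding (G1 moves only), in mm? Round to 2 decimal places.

Sum the Euclidean lengths of each G1 segment: total = 8.19 mm.

8.19 mm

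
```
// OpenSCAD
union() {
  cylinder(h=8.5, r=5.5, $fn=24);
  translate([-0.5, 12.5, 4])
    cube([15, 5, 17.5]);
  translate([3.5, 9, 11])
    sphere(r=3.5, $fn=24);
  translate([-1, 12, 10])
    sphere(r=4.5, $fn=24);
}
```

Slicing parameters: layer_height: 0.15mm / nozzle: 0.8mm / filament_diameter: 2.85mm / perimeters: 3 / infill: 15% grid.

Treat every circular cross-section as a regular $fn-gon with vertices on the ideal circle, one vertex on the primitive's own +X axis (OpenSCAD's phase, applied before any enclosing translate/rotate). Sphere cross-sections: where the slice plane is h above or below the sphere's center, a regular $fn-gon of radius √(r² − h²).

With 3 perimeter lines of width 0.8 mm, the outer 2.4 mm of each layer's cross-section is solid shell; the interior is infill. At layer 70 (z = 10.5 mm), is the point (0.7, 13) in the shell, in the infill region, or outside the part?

infill

At z = 10.5 mm: the cylinder is not intersected at this z (z outside [0, 8.5]); the cube at (-0.5, 12.5) is present — its section is the full 15×5 rectangle; the sphere at (3.5, 9): section is a regular 24-gon, circumradius = √(r²−h²) = √(3.5²−0.5²) = 3.464; the sphere at (-1, 12): section is a regular 24-gon, circumradius = √(r²−h²) = √(4.5²−0.5²) = 4.472; Taking the union: the regions partially overlap (shared area 21.07 mm²), so overlapping operands fuse into one piece — 1 connected region. Overall, the cross-section is a single solid region. The nearest boundary edge runs (14.50, 12.50)→(3.41, 12.50); distance from the point to it = 2.75 mm. The point is inside the cross-section and 2.75 mm from the nearest boundary — more than the 2.4 mm shell width (3 × 0.8), so it's in the infill interior.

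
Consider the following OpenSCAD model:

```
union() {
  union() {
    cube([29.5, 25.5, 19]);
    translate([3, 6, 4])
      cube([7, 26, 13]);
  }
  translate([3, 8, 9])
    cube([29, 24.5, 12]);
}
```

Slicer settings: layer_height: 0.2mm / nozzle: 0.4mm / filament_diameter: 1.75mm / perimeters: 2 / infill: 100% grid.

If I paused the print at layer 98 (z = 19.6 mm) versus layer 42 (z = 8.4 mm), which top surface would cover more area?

layer 42 (z = 8.4 mm)

Layer 98 (z = 19.6): the cube does not reach this height (z outside [0, 19]); the cube at (3, 6) does not reach this height (z outside [4, 17]); Combining (union): nothing is present at this height; the cube at (3, 8) (footprint 29×24.5) is included at this height (area 710.50 mm²); Combining (union): only the 29×24.5 cube at (3, 8) is present, so the union is just that shape — area = 710.50 mm². So its area = 710.50 mm². Layer 42 (z = 8.4): the cube (footprint 29.5×25.5) is included at this height (area 752.25 mm²); the cube at (3, 6) is present — its section is the full 7×26 rectangle (area 182.00 mm²); Merging all regions: the regions partially overlap — summed areas 934.25 mm² minus the doubly-counted overlap 136.50 mm² gives 797.75 mm² — area = 797.75 mm²; the cube at (3, 8) is absent (z outside [9, 21]); Taking the union: only that combined region is present, so the union is just that shape — area = 797.75 mm². So its area = 797.75 mm². Layer 42 is larger (797.75 vs 710.50 mm²).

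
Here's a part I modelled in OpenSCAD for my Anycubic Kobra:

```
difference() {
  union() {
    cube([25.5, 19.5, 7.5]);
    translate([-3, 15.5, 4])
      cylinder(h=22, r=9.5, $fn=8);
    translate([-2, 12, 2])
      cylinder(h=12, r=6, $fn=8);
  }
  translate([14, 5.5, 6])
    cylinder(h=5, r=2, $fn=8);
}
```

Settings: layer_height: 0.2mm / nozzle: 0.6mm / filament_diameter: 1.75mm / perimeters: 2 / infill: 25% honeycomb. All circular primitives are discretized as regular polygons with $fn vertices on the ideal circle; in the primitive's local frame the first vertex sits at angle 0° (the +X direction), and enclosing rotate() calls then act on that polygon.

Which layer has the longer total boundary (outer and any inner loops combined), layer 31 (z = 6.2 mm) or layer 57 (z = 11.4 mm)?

layer 31 (z = 6.2 mm)

Layer 31 (z = 6.2): the 25.5×19.5 cube contributes its full rectangle (perimeter 90.00 mm); the r=9.5 cylinder at (-3, 15.5) gives a regular 8-gon of circumradius 9.5 (constant along its height) (perimeter = 2·8·9.500·sin(180°/8) = 58.17 mm); the r=6 cylinder at (-2, 12) gives a regular 8-gon of circumradius 6 (constant along its height) (perimeter = 2·8·6.000·sin(180°/8) = 36.74 mm); Merging all regions: the regions partially overlap (shared area 160.76 mm²), so the edge portions inside another operand are dropped and the merged outline is re-measured after clipping — boundary = 115.03 mm; the cylinder at (14, 5.5): section is a regular 8-gon, circumradius r=2 (perimeter = 2·8·2.000·sin(180°/8) = 12.25 mm); After the difference (first − rest): starting from the result so far, the r=2 cylinder at (14, 5.5) lies wholly inside it (removes its full 11.31 mm² and its 12.25 mm outline becomes a hole wall) — boundary (outer + 1 inner loop) = 127.27 mm. So its perimeter = 127.27 mm. Layer 57 (z = 11.4): the cube does not reach this height (z outside [0, 7.5]); the r=9.5 cylinder at (-3, 15.5) gives a regular 8-gon of circumradius 9.5 (constant along its height) (perimeter = 2·8·9.500·sin(180°/8) = 58.17 mm); the r=6 cylinder at (-2, 12) gives a regular 8-gon of circumradius 6 (constant along its height) (perimeter = 2·8·6.000·sin(180°/8) = 36.74 mm); Merging all regions: the regions partially overlap (shared area 99.92 mm²), so the edge portions inside another operand are dropped and the merged outline is re-measured after clipping — boundary = 58.48 mm; the cylinder at (14, 5.5) is absent (z outside [6, 11]); Subtracting the remaining from the first: none of the subtracted shapes is present at this height, so that combined region is unchanged — boundary = 58.48 mm. So its perimeter = 58.48 mm. Layer 31 is larger (127.27 vs 58.48 mm).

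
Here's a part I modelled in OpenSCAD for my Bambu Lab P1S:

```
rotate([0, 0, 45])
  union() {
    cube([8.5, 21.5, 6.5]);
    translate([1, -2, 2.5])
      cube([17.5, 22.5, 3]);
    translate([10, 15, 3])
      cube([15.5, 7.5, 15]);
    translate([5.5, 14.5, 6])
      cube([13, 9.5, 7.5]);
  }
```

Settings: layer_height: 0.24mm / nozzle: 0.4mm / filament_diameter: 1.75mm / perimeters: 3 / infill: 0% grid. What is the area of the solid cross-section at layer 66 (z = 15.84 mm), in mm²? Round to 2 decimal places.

116.25 mm²

At z = 15.84 mm: the cube is not intersected at this z (z outside [0, 6.5]); the cube at (1, -2) does not reach this height (z outside [2.5, 5.5]); the cube at (10, 15) is present — its section is the full 15.5×7.5 rectangle (area 116.25 mm²); the cube at (5.5, 14.5) is not intersected at this z (z outside [6, 13.5]); Combining (union): only the 15.5×7.5 cube at (10, 15) is present, so the union is just that shape — area = 116.25 mm²; (rotated 45° about Z; rotation is an isometry so areas/perimeters/island counts are preserved). Overall, the cross-section is a single solid region. Net area = 116.25 mm².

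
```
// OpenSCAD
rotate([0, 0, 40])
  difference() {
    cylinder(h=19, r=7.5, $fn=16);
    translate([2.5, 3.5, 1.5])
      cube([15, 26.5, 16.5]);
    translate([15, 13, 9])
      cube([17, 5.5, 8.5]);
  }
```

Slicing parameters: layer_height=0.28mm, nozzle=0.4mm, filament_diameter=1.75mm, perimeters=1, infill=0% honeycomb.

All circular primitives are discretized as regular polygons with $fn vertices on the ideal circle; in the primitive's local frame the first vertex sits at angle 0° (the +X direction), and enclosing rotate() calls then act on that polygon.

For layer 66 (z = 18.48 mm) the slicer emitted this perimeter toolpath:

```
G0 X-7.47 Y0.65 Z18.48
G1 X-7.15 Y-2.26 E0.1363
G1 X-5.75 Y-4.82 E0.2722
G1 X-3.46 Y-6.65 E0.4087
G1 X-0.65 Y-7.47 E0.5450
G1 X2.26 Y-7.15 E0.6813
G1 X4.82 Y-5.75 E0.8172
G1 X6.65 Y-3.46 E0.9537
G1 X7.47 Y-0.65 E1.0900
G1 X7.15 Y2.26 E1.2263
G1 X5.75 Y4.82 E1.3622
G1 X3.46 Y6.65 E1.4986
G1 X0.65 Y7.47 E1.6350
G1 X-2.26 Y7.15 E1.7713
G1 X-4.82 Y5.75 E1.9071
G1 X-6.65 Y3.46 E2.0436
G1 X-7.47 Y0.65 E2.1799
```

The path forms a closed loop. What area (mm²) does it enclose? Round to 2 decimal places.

Apply the shoelace formula to the sequence of (X, Y) vertices; enclosed area = 172.16 mm².

172.16 mm²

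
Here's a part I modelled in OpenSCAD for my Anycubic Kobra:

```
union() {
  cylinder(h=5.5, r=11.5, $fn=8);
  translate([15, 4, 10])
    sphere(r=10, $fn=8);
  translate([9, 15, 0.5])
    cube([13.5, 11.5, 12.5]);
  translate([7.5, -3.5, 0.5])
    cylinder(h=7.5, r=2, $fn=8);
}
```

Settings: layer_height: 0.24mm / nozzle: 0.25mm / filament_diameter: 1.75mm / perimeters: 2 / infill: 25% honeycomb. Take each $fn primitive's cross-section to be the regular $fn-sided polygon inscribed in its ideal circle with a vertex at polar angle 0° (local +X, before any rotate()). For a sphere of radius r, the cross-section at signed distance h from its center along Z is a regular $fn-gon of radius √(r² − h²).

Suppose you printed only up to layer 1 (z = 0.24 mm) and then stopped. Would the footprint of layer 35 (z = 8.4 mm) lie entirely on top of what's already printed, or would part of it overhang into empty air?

Compare the two slices. At z = 0.24: the r=11.5 cylinder contributes a regular 8-gon of circumradius 11.5 (area = (8/2)·11.500²·sin(360°/8) = 374.06 mm²); the sphere at (15, 4): section is a regular 8-gon, circumradius = √(r²−h²) = √(10²−9.76²) = 2.178 (area = (8/2)·2.178²·sin(360°/8) = 13.41 mm²); the cube at (9, 15) is absent (z outside [0.5, 13]); the cylinder at (7.5, -3.5) is absent (z outside [0.5, 8]); Taking the union: the 2 present regions are separate (no shared area or edge), so areas and boundary lengths simply add and each stays a separate island — area = 387.47 mm². At z = 8.4: the cylinder does not reach this height (z outside [0, 5.5]); the r=10 sphere at (15, 4) slices to a regular 8-gon of circumradius 9.871 (√(r²−h²) with h=1.6 from center) (area = (8/2)·9.871²·sin(360°/8) = 275.60 mm²); the cube at (9, 15) is present — its section is the full 13.5×11.5 rectangle (area 155.25 mm²); the cylinder at (7.5, -3.5) does not reach this height (z outside [0.5, 8]); Combining (union): the 2 present regions are separate (no shared area or edge), so areas and boundary lengths simply add and each stays a separate island — area = 430.85 mm². Checking containment: at z = 8.4 the cross-section extends beyond the z = 0.24 cross-section by about 374.62 mm².

part overhangs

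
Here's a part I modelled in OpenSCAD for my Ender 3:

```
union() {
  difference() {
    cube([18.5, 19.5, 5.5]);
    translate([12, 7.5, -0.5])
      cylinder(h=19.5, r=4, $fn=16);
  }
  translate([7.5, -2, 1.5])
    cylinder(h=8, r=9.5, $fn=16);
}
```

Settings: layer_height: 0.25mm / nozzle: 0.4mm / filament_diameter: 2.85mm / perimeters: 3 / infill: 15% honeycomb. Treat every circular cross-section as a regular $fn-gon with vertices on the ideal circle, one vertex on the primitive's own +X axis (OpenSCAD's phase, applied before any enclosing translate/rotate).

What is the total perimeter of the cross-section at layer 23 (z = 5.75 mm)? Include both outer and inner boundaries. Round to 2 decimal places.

At z = 5.75 mm: the cube does not reach this height (z outside [0, 5.5]); the cylinder at (12, 7.5): section is a regular 16-gon, circumradius r=4 (perimeter = 2·16·4.000·sin(180°/16) = 24.97 mm); After the difference (first − rest): the first operand is absent here, so nothing remains; the cylinder at (7.5, -2): section is a regular 16-gon, circumradius r=9.5 (perimeter = 2·16·9.500·sin(180°/16) = 59.31 mm); Merging all regions: only the r=9.5 cylinder at (7.5, -2) is present, so the union is just that shape — boundary = 59.31 mm. Overall, the cross-section is a single solid region. Total boundary length (outer) = 59.31 mm.

59.31 mm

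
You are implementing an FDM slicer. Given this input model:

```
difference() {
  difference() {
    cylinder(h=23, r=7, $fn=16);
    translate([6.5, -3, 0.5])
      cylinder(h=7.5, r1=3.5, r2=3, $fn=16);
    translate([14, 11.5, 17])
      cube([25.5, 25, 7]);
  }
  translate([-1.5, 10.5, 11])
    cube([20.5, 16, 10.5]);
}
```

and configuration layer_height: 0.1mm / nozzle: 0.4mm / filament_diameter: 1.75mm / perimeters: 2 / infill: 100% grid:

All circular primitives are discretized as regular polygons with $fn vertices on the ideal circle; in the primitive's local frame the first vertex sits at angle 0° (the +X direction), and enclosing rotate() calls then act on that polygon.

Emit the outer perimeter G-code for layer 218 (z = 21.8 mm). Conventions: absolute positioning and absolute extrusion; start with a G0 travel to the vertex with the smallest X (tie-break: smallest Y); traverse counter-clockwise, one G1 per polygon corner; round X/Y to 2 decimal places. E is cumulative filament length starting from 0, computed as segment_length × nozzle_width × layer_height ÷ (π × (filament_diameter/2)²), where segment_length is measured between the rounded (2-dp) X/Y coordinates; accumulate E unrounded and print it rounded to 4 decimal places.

G0 X-7.00 Y0.00 Z21.80
G1 X-6.47 Y-2.68 E0.0454
G1 X-4.95 Y-4.95 E0.0909
G1 X-2.68 Y-6.47 E0.1363
G1 X0.00 Y-7.00 E0.1817
G1 X2.68 Y-6.47 E0.2272
G1 X4.95 Y-4.95 E0.2726
G1 X6.47 Y-2.68 E0.3180
G1 X7.00 Y0.00 E0.3635
G1 X6.47 Y2.68 E0.4089
G1 X4.95 Y4.95 E0.4543
G1 X2.68 Y6.47 E0.4997
G1 X0.00 Y7.00 E0.5452
G1 X-2.68 Y6.47 E0.5906
G1 X-4.95 Y4.95 E0.6360
G1 X-6.47 Y2.68 E0.6815
G1 X-7.00 Y0.00 E0.7269

At z = 21.8 mm: the r=7 cylinder contributes a regular 16-gon of circumradius 7; the cone at (6.5, -3) is absent (z outside [0.5, 8]); the cube at (14, 11.5) is present — its section is the full 25.5×25 rectangle; After the difference (first − rest): starting from the r=7 cylinder, the 25.5×25 cube at (14, 11.5) misses the remaining region (no effect) — 1 connected region; the cube at (-1.5, 10.5) is absent (z outside [11, 21.5]); Subtracting the remaining from the first: none of the subtracted shapes is present at this height, so the result so far is unchanged — 1 connected region. The outline is a single polygon with 16 vertices. Extrusion per mm of travel: 0.4 × 0.1 / (π × 0.875²) = 0.016630. Accumulating E over each segment gives final E = 0.7269.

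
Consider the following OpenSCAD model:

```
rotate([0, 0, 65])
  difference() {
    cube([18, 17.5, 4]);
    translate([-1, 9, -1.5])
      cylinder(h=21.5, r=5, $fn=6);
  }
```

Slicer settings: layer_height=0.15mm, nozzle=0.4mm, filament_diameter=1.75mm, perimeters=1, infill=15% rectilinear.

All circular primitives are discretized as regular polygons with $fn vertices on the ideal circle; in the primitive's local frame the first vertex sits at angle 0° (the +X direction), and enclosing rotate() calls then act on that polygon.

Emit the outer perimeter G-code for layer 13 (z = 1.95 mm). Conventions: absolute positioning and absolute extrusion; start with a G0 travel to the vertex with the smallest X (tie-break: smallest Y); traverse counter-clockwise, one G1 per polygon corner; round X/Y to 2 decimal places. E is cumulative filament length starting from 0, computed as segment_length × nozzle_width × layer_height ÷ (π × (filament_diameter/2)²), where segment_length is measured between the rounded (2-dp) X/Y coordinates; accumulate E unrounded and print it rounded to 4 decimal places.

At z = 1.95 mm: the 18×17.5 cube contributes its full rectangle; the cylinder at (-1, 9): section is a regular 6-gon, circumradius r=5; After the difference (first − rest): starting from the 18×17.5 cube, the r=5 cylinder at (-1, 9) partially overlaps it — only the 23.82 mm² overlap (of its 64.95 mm²) is removed, clipping the outline — 1 connected region; (whole slice rotated 65° about Z — lengths, areas and connectivity unchanged). The outline is a single polygon with 9 vertices. Extrusion per mm of travel: 0.4 × 0.15 / (π × 0.875²) = 0.024945. Accumulating E over each segment gives final E = 1.8793.

G0 X-15.86 Y7.40 Z1.95
G1 X-12.08 Y5.63 E0.1041
G1 X-11.45 Y6.99 E0.1415
G1 X-6.47 Y7.43 E0.2662
G1 X-3.60 Y3.33 E0.3911
G1 X-4.23 Y1.97 E0.4284
G1 X0.00 Y0.00 E0.5448
G1 X7.61 Y16.31 E0.9938
G1 X-8.25 Y23.71 E1.4304
G1 X-15.86 Y7.40 E1.8793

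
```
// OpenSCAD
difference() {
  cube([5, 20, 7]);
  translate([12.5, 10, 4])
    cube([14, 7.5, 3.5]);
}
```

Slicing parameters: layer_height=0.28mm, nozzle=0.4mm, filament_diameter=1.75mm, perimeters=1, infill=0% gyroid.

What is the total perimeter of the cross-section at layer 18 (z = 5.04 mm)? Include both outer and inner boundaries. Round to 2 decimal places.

50.00 mm

At z = 5.04 mm: the cube is present — its section is the full 5×20 rectangle (perimeter 50.00 mm); the 14×7.5 cube at (12.5, 10) contributes its full rectangle (perimeter 43.00 mm); Subtracting the remaining from the first: starting from the 5×20 cube, the 14×7.5 cube at (12.5, 10) misses the remaining region (no effect) — boundary = 50.00 mm. Overall, the cross-section is a single solid region. Total boundary length (outer) = 50.00 mm.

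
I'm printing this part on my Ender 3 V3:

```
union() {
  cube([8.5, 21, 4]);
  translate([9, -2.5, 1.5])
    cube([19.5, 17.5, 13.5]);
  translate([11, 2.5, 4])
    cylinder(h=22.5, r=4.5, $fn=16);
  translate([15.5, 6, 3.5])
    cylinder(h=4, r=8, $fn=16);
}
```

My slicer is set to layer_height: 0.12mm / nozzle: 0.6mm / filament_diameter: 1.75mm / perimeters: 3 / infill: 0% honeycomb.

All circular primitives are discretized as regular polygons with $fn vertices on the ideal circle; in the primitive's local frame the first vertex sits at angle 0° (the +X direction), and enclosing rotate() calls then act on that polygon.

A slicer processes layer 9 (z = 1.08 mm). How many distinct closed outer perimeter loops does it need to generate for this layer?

1

At z = 1.08 mm: the 8.5×21 cube contributes its full rectangle; the cube at (9, -2.5) does not reach this height (z outside [1.5, 15]); the cylinder at (11, 2.5) is not intersected at this z (z outside [4, 26.5]); the cylinder at (15.5, 6) is absent (z outside [3.5, 7.5]); Combining (union): only the 8.5×21 cube is present, so the union is just that shape — 1 connected region. The result has 1 disconnected region.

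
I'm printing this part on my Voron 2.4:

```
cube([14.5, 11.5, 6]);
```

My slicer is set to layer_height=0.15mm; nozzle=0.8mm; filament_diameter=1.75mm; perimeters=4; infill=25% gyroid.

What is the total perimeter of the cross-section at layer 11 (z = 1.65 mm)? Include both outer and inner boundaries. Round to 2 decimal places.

At z = 1.65 mm: the cube (footprint 14.5×11.5) is included at this height (perimeter 52.00 mm). Overall, the cross-section is a single solid region. Total boundary length (outer) = 52.00 mm.

52.00 mm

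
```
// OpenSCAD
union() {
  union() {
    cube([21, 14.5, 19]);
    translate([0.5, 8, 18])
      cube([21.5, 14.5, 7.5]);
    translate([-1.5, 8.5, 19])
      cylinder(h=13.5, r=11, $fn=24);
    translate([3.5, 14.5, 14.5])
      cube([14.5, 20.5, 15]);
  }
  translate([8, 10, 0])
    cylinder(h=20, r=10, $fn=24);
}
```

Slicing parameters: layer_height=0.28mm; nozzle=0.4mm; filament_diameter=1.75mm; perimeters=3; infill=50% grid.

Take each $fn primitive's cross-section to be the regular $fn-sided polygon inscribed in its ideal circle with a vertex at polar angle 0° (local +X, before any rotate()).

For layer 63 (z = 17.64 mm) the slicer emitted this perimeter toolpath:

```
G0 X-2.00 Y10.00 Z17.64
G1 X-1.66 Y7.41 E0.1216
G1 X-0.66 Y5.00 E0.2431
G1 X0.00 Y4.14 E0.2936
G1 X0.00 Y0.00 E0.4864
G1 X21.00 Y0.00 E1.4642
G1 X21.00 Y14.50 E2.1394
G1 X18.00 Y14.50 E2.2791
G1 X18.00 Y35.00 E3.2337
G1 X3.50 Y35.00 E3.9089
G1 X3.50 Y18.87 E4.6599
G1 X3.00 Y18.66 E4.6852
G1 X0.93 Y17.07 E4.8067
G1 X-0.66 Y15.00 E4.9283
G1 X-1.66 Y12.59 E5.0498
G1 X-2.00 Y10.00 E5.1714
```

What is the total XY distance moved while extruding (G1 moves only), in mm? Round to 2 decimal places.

Sum the Euclidean lengths of each G1 segment: total = 111.06 mm.

111.06 mm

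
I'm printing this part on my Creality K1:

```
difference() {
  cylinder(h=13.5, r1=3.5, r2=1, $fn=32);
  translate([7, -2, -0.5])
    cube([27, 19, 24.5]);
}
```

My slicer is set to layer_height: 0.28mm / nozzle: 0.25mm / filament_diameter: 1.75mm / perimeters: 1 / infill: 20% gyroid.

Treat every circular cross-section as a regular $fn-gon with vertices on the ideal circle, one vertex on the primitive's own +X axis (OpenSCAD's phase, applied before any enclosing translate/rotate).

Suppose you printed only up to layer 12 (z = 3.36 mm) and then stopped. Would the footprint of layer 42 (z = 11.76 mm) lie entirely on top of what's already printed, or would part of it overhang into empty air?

entirely on top

Compare the two slices. At z = 3.36: the cone contributes a regular 32-gon of circumradius 2.878 (interpolated between r1=3.5 and r2=1 at t=0.249) (area = (32/2)·2.878²·sin(360°/32) = 25.85 mm²); the cube at (7, -2) is present — its section is the full 27×19 rectangle (area 513.00 mm²); After the difference (first − rest): starting from the cone (25.85 mm²), the 27×19 cube at (7, -2) misses the remaining region (no effect) — area = 25.85 mm². At z = 11.76: the cone (r1=3.5→r2=1) has section circumradius 1.322 here — a regular 32-gon (area = (32/2)·1.322²·sin(360°/32) = 5.46 mm²); the cube at (7, -2) (footprint 27×19) is included at this height (area 513.00 mm²); After the difference (first − rest): starting from the cone (5.46 mm²), the 27×19 cube at (7, -2) misses the remaining region (no effect) — area = 5.46 mm². Checking containment: the cross-section at z = 11.76 is a subset of the cross-section at z = 3.36.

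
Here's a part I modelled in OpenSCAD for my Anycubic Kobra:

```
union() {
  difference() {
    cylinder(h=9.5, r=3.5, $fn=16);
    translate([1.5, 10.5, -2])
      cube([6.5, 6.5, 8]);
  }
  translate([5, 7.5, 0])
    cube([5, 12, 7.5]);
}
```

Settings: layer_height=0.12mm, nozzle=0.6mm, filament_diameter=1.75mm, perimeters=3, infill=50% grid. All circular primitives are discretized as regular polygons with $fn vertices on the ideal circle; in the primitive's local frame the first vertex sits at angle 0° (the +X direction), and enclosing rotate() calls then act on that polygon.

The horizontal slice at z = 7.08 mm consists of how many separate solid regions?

2

At z = 7.08 mm: the r=3.5 cylinder contributes a regular 16-gon of circumradius 3.5; the cube at (1.5, 10.5) does not reach this height (z outside [-2, 6]); Subtracting the remaining from the first: none of the subtracted shapes is present at this height, so the r=3.5 cylinder is unchanged — 1 connected region; the cube at (5, 7.5) (footprint 5×12) is included at this height; Taking the union: the 2 present regions are separate (no shared area or edge), so areas and boundary lengths simply add and each stays a separate island — 2 connected regions. The result has 2 disconnected regions.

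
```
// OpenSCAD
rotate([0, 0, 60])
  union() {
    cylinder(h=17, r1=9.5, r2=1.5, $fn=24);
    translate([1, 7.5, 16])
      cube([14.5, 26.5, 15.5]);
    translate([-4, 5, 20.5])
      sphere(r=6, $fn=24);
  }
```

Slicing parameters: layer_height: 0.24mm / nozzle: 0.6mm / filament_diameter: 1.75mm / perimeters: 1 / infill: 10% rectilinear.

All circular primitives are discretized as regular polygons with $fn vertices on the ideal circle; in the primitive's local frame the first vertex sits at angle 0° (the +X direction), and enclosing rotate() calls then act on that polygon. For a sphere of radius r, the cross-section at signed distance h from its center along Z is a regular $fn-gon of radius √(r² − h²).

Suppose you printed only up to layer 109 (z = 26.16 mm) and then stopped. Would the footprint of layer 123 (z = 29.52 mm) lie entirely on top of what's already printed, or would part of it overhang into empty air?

entirely on top

Compare the two slices. At z = 26.16: the cone does not reach this height (z outside [0, 17]); the cube at (1, 7.5) is present — its section is the full 14.5×26.5 rectangle (area 384.25 mm²); the r=6 sphere at (-4, 5) slices to a regular 24-gon of circumradius 1.991 (√(r²−h²) with h=5.66 from center) (area = (24/2)·1.991²·sin(360°/24) = 12.31 mm²); Combining (union): the 2 present regions are separate (no shared area or edge), so areas and boundary lengths simply add and each stays a separate island — area = 396.56 mm²; (whole slice rotated 60° about Z — lengths, areas and connectivity unchanged). At z = 29.52: the cone is absent (z outside [0, 17]); the 14.5×26.5 cube at (1, 7.5) contributes its full rectangle (area 384.25 mm²); the sphere at (-4, 5) does not reach this height (|z−center|=9.020 > r=6); Taking the union: only the 14.5×26.5 cube at (1, 7.5) is present, so the union is just that shape — area = 384.25 mm²; (whole slice rotated 60° about Z — lengths, areas and connectivity unchanged). Checking containment: the cross-section at z = 29.52 is a subset of the cross-section at z = 26.16.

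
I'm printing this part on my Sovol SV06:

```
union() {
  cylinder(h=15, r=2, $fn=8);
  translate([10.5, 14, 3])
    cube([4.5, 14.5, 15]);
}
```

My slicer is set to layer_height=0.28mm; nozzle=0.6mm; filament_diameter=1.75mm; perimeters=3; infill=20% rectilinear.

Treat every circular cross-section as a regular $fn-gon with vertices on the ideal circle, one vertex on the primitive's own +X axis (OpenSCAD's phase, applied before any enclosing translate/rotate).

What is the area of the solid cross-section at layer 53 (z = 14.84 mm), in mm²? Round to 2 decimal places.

76.56 mm²

At z = 14.84 mm: the cylinder: section is a regular 8-gon, circumradius r=2 (area = (8/2)·2.000²·sin(360°/8) = 11.31 mm²); the cube at (10.5, 14) (footprint 4.5×14.5) is included at this height (area 65.25 mm²); Taking the union: the 2 present regions are separate (no shared area or edge), so areas and boundary lengths simply add and each stays a separate island — area = 76.56 mm². Overall, the cross-section has 2 separate islands. Net area = 76.56 mm².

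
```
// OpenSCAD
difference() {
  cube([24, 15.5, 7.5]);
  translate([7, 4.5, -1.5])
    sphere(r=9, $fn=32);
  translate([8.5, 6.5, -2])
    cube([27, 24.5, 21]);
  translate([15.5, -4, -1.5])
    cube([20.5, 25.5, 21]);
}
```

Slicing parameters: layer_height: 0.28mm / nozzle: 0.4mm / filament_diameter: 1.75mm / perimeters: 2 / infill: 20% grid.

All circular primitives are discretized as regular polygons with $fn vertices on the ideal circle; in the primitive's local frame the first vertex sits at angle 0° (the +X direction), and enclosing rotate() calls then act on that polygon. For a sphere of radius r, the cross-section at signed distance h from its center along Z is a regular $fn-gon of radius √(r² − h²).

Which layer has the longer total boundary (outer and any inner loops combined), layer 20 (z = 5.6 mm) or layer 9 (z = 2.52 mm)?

Layer 20 (z = 5.6): the 24×15.5 cube contributes its full rectangle (perimeter 79.00 mm); the sphere at (7, 4.5): section is a regular 32-gon, circumradius = √(r²−h²) = √(9²−7.1²) = 5.531 (perimeter = 2·32·5.531·sin(180°/32) = 34.70 mm); the cube at (8.5, 6.5) (footprint 27×24.5) is included at this height (perimeter 103.00 mm); the cube at (15.5, -4) is present — its section is the full 20.5×25.5 rectangle (perimeter 92.00 mm); Subtracting the remaining from the first: starting from the 24×15.5 cube, the r=9 sphere at (7, 4.5) partially overlaps it — only the 91.09 mm² overlap (of its 95.49 mm²) is removed, clipping the outline; the 27×24.5 cube at (8.5, 6.5) partially overlaps it — only the 131.57 mm² overlap (of its 661.50 mm²) is removed, clipping the outline; the 20.5×25.5 cube at (15.5, -4) partially overlaps it — only the 55.25 mm² overlap (of its 522.75 mm²) is removed, clipping the outline — boundary = 71.45 mm. So its perimeter = 71.45 mm. Layer 9 (z = 2.52): the cube is present — its section is the full 24×15.5 rectangle (perimeter 79.00 mm); the sphere at (7, 4.5): section is a regular 32-gon, circumradius = √(r²−h²) = √(9²−4.02²) = 8.052 (perimeter = 2·32·8.052·sin(180°/32) = 50.51 mm); the cube at (8.5, 6.5) (footprint 27×24.5) is included at this height (perimeter 103.00 mm); the 20.5×25.5 cube at (15.5, -4) contributes its full rectangle (perimeter 92.00 mm); Subtracting the remaining from the first: starting from the 24×15.5 cube, the r=9 sphere at (7, 4.5) partially overlaps it — only the 164.01 mm² overlap (of its 202.39 mm²) is removed, clipping the outline; the 27×24.5 cube at (8.5, 6.5) partially overlaps it — only the 113.76 mm² overlap (of its 661.50 mm²) is removed, clipping the outline; the 20.5×25.5 cube at (15.5, -4) partially overlaps it — only the 55.25 mm² overlap (of its 522.75 mm²) is removed, clipping the outline — boundary = 46.20 mm. So its perimeter = 46.20 mm. Layer 20 is larger (71.45 vs 46.20 mm).

layer 20 (z = 5.6 mm)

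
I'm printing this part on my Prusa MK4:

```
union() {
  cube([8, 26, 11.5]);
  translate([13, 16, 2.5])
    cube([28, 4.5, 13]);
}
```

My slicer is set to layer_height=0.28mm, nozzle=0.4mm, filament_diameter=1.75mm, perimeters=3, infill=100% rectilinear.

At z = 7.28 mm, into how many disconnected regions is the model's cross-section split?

At z = 7.28 mm: the cube is present — its section is the full 8×26 rectangle; the cube at (13, 16) is present — its section is the full 28×4.5 rectangle; Taking the union: the 2 present regions are separate (no shared area or edge), so areas and boundary lengths simply add and each stays a separate island — 2 connected regions. The result has 2 disconnected regions.

2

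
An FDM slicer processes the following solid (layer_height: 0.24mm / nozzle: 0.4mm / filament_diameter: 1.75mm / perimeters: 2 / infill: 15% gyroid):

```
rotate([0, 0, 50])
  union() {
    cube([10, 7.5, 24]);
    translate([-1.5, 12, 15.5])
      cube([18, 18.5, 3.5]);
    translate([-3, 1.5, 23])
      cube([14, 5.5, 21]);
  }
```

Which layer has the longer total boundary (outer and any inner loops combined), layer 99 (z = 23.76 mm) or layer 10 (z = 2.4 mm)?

Layer 99 (z = 23.76): the cube (footprint 10×7.5) is included at this height (perimeter 35.00 mm); the cube at (-1.5, 12) does not reach this height (z outside [15.5, 19]); the cube at (-3, 1.5) (footprint 14×5.5) is included at this height (perimeter 39.00 mm); Taking the union: the regions partially overlap (shared area 55.00 mm²), so the edge portions inside another operand are dropped and the merged outline is re-measured after clipping — boundary = 43.00 mm; (rotated 50° about Z; rotation is an isometry so areas/perimeters/island counts are preserved). So its perimeter = 43.00 mm. Layer 10 (z = 2.4): the 10×7.5 cube contributes its full rectangle (perimeter 35.00 mm); the cube at (-1.5, 12) is not intersected at this z (z outside [15.5, 19]); the cube at (-3, 1.5) is not intersected at this z (z outside [23, 44]); Combining (union): only the 10×7.5 cube is present, so the union is just that shape — boundary = 35.00 mm; (whole slice rotated 50° about Z — lengths, areas and connectivity unchanged). So its perimeter = 35.00 mm. Layer 99 is larger (43.00 vs 35.00 mm).

layer 99 (z = 23.76 mm)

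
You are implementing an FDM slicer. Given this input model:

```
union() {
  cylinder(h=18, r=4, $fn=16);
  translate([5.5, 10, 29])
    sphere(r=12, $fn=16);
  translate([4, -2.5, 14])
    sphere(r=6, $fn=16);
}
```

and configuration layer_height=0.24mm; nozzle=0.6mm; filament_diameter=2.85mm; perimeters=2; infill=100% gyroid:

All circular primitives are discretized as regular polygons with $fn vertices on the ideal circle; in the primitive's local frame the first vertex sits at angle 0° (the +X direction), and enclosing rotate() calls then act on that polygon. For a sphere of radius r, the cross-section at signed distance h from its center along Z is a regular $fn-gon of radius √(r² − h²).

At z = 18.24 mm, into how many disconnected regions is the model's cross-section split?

2

At z = 18.24 mm: the cylinder does not reach this height (z outside [0, 18]); the sphere at (5.5, 10): section is a regular 16-gon, circumradius = √(r²−h²) = √(12²−10.76²) = 5.312; the sphere at (4, -2.5): section is a regular 16-gon, circumradius = √(r²−h²) = √(6²−4.24²) = 4.245; Taking the union: the 2 present regions are separate (no shared area or edge), so areas and boundary lengths simply add and each stays a separate island — 2 connected regions. The result has 2 disconnected regions.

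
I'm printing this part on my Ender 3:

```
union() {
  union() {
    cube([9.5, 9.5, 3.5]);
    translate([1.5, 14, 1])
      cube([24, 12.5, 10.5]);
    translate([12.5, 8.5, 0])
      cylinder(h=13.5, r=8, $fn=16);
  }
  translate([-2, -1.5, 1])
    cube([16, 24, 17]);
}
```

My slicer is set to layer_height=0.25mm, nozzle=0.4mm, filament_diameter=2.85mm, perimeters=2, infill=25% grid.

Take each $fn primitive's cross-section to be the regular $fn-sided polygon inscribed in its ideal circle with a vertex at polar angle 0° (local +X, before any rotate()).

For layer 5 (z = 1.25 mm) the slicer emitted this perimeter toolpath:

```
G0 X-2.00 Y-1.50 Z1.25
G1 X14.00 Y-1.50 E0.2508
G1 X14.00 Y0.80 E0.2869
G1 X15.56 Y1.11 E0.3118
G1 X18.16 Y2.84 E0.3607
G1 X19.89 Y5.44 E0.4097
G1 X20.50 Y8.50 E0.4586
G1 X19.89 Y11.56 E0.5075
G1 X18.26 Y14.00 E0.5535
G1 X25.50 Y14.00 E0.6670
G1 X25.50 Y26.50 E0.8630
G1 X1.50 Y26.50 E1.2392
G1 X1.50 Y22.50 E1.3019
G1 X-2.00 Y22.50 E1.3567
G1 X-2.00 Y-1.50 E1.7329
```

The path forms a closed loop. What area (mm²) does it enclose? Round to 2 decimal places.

646.30 mm²

Apply the shoelace formula to the sequence of (X, Y) vertices; enclosed area = 646.30 mm².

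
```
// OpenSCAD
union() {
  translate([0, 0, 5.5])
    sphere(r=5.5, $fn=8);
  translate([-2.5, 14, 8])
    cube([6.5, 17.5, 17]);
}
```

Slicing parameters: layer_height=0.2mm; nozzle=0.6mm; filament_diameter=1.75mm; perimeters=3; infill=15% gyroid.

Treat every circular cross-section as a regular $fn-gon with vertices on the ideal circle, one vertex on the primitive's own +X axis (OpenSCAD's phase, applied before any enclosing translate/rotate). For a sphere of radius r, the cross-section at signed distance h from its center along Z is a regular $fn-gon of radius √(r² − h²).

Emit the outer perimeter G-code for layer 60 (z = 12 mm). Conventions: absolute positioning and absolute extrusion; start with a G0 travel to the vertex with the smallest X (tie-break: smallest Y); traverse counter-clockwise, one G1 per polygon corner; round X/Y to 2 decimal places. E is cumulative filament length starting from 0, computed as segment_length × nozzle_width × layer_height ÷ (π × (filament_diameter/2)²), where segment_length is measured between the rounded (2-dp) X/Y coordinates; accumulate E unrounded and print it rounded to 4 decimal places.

At z = 12 mm: the sphere does not reach this height (|z−center|=6.500 > r=5.5); the 6.5×17.5 cube at (-2.5, 14) contributes its full rectangle; Merging all regions: only the 6.5×17.5 cube at (-2.5, 14) is present, so the union is just that shape — 1 connected region. The outline is a single polygon with 4 vertices. Extrusion per mm of travel: 0.6 × 0.2 / (π × 0.875²) = 0.049890. Accumulating E over each segment gives final E = 2.3947.

G0 X-2.50 Y14.00 Z12.00
G1 X4.00 Y14.00 E0.3243
G1 X4.00 Y31.50 E1.1974
G1 X-2.50 Y31.50 E1.5217
G1 X-2.50 Y14.00 E2.3947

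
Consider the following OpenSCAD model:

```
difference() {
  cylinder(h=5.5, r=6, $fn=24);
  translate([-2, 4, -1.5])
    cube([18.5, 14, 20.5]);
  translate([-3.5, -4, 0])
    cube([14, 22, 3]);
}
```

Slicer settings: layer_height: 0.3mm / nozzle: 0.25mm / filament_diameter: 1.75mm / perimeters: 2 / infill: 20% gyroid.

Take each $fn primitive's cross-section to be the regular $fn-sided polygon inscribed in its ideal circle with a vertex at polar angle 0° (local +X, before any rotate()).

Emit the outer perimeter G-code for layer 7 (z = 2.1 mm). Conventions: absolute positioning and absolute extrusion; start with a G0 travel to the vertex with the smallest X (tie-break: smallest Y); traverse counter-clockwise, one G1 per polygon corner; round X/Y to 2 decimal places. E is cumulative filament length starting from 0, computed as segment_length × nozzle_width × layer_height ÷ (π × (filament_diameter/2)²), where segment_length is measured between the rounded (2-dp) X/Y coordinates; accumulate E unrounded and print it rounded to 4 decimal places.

G0 X-6.00 Y0.00 Z2.10
G1 X-5.80 Y-1.55 E0.0487
G1 X-5.20 Y-3.00 E0.0977
G1 X-4.24 Y-4.24 E0.1466
G1 X-3.00 Y-5.20 E0.1955
G1 X-1.55 Y-5.80 E0.2444
G1 X0.00 Y-6.00 E0.2931
G1 X1.55 Y-5.80 E0.3419
G1 X3.00 Y-5.20 E0.3908
G1 X4.24 Y-4.24 E0.4397
G1 X4.43 Y-4.00 E0.4492
G1 X-3.50 Y-4.00 E0.6965
G1 X-3.50 Y4.81 E0.9712
G1 X-4.24 Y4.24 E1.0003
G1 X-5.20 Y3.00 E1.0492
G1 X-5.80 Y1.55 E1.0982
G1 X-6.00 Y0.00 E1.1469

At z = 2.1 mm: the cylinder: section is a regular 24-gon, circumradius r=6; the cube at (-2, 4) (footprint 18.5×14) is included at this height; the cube at (-3.5, -4) is present — its section is the full 14×22 rectangle; Subtracting the remaining from the first: starting from the r=6 cylinder, the 18.5×14 cube at (-2, 4) partially overlaps it — only the 9.74 mm² overlap (of its 259.00 mm²) is removed, clipping the outline; the 14×22 cube at (-3.5, -4) partially overlaps it — only the 73.75 mm² overlap (of its 308.00 mm²) is removed, clipping the outline — 1 connected region. The outline is a single polygon with 16 vertices. Extrusion per mm of travel: 0.25 × 0.3 / (π × 0.875²) = 0.031181. Accumulating E over each segment gives final E = 1.1469.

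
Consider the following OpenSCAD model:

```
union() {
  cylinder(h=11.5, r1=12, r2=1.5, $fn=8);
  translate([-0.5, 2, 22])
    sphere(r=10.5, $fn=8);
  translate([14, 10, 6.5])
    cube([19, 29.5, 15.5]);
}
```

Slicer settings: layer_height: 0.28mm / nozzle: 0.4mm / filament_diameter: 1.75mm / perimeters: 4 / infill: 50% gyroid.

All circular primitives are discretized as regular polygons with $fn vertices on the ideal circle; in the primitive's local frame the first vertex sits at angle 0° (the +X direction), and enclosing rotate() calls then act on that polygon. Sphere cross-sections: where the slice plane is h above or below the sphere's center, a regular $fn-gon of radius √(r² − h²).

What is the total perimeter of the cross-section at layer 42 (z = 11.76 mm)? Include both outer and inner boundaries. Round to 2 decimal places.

At z = 11.76 mm: the cone is not intersected at this z (z outside [0, 11.5]); the sphere at (-0.5, 2): section is a regular 8-gon, circumradius = √(r²−h²) = √(10.5²−10.24²) = 2.322 (perimeter = 2·8·2.322·sin(180°/8) = 14.22 mm); the 19×29.5 cube at (14, 10) contributes its full rectangle (perimeter 97.00 mm); Merging all regions: the 2 present regions are separate (no shared area or edge), so areas and boundary lengths simply add and each stays a separate island — boundary = 111.22 mm. Overall, the cross-section has 2 separate islands. Total boundary length (outer) = 111.22 mm.

111.22 mm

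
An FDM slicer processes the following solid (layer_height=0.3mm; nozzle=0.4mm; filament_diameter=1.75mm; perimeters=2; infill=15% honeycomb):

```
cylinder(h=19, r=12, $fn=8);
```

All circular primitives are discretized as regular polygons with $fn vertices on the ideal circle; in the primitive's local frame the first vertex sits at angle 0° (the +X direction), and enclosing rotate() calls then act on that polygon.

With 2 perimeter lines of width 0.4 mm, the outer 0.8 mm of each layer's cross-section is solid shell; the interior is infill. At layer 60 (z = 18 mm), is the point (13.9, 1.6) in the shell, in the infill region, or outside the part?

outside

At z = 18 mm: the r=12 cylinder gives a regular 8-gon of circumradius 12 (constant along its height). Overall, the cross-section is a single solid region. The nearest boundary edge runs (12.00, 0.00)→(8.49, 8.49); distance from the point to it = 2.37 mm. The point is not inside any of the regions above, so it lies outside the cross-section (2.37 mm from the nearest boundary).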